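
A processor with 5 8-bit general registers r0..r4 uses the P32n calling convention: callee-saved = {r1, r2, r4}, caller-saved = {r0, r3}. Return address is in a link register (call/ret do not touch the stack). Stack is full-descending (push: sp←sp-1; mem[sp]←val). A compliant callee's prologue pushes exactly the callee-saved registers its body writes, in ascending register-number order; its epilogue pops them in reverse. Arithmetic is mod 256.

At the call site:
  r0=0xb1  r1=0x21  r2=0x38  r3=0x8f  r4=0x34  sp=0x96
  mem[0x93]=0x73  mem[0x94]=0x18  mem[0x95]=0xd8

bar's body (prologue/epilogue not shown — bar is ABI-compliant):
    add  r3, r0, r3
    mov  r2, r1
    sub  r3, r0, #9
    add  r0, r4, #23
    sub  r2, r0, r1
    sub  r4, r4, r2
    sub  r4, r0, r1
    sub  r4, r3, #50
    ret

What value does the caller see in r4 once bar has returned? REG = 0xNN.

prologue: push r2 → mem[0x95]=0x38, sp=0x95
prologue: push r4 → mem[0x94]=0x34, sp=0x94
body[0] add  r3, r0, r3 → r3=0x40
body[1] mov  r2, r1 → r2=0x21
body[2] sub  r3, r0, #9 → r3=0xa8
body[3] add  r0, r4, #23 → r0=0x4b
body[4] sub  r2, r0, r1 → r2=0x2a
body[5] sub  r4, r4, r2 → r4=0x0a
body[6] sub  r4, r0, r1 → r4=0x2a
body[7] sub  r4, r3, #50 → r4=0x76
epilogue: pop r4=0x34, sp=0x95
epilogue: pop r2=0x38, sp=0x96
r4 is callee-saved → restored

REG = 0x34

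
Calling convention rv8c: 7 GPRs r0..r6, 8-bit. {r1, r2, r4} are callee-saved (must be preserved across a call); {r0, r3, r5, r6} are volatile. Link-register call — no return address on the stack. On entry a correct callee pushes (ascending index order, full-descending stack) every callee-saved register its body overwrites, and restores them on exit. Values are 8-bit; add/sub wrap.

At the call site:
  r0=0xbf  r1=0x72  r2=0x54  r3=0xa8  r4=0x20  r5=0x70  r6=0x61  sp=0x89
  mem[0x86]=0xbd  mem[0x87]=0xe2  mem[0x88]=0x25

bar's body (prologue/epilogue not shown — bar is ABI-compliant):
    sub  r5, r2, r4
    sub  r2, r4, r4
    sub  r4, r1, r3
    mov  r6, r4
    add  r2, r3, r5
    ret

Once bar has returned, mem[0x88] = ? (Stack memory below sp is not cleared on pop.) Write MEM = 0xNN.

MEM = 0x54

prologue: push r2 → mem[0x88]=0x54, sp=0x88
prologue: push r4 → mem[0x87]=0x20, sp=0x87
body[0] sub  r5, r2, r4 → r5=0x34
body[1] sub  r2, r4, r4 → r2=0x00
body[2] sub  r4, r1, r3 → r4=0xca
body[3] mov  r6, r4 → r6=0xca
body[4] add  r2, r3, r5 → r2=0xdc
epilogue: pop r4=0x20, sp=0x88
epilogue: pop r2=0x54, sp=0x89
prologue pushed ['r2', 'r4'] at ['0x88', '0x87']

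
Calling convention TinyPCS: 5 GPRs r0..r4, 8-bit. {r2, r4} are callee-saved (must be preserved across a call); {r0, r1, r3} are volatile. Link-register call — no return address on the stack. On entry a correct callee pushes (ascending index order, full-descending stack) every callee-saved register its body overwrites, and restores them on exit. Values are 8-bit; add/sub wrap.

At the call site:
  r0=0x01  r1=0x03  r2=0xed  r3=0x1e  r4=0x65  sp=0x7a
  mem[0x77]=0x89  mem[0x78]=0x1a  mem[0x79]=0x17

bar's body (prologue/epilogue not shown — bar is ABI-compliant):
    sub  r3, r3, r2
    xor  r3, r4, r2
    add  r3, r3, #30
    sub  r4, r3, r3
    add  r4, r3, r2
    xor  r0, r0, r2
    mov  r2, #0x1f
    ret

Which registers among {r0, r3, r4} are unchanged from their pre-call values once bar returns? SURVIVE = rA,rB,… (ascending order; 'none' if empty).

SURVIVE = r4

prologue: push r2 -> mem[0x79]=0xed, sp=0x79
prologue: push r4 -> mem[0x78]=0x65, sp=0x78
body[0] sub  r3, r3, r2 -> r3=0x31
body[1] xor  r3, r4, r2 -> r3=0x88
body[2] add  r3, r3, #30 -> r3=0xa6
body[3] sub  r4, r3, r3 -> r4=0x00
body[4] add  r4, r3, r2 -> r4=0x93
body[5] xor  r0, r0, r2 -> r0=0xec
body[6] mov  r2, #0x1f -> r2=0x1f
epilogue: pop r4=0x65, sp=0x79
epilogue: pop r2=0xed, sp=0x7a
r0: caller-saved, written=True
r3: caller-saved, written=True
r4: callee-saved, written=True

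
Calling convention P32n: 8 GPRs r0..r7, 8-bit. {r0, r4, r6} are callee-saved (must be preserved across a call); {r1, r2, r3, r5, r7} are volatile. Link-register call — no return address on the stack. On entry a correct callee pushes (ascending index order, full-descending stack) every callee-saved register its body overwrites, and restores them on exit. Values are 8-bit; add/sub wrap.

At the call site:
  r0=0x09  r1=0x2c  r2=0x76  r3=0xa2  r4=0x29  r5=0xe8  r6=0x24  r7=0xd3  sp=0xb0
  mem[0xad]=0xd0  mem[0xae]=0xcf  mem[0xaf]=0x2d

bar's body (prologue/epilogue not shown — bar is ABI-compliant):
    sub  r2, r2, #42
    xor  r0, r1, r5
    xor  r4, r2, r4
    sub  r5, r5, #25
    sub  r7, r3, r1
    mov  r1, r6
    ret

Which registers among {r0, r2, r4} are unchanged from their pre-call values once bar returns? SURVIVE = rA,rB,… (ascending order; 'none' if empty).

SURVIVE = r0,r4

prologue: push r0 -> mem[0xaf]=0x09, sp=0xaf
prologue: push r4 -> mem[0xae]=0x29, sp=0xae
body[0] sub  r2, r2, #42 -> r2=0x4c
body[1] xor  r0, r1, r5 -> r0=0xc4
body[2] xor  r4, r2, r4 -> r4=0x65
body[3] sub  r5, r5, #25 -> r5=0xcf
body[4] sub  r7, r3, r1 -> r7=0x76
body[5] mov  r1, r6 -> r1=0x24
epilogue: pop r4=0x29, sp=0xaf
epilogue: pop r0=0x09, sp=0xb0
r0: callee-saved, written=True
r2: caller-saved, written=True
r4: callee-saved, written=True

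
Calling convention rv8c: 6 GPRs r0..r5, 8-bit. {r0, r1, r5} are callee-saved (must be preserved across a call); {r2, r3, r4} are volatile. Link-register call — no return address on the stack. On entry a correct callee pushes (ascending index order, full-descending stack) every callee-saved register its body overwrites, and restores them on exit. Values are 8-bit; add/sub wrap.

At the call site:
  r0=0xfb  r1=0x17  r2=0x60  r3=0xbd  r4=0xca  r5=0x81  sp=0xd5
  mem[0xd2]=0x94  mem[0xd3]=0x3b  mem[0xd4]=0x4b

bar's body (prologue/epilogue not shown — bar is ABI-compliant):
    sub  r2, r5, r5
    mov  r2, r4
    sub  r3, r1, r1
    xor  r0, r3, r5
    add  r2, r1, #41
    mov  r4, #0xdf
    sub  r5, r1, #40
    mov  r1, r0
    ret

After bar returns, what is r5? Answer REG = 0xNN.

prologue: push r0 → mem[0xd4]=0xfb, sp=0xd4
prologue: push r1 → mem[0xd3]=0x17, sp=0xd3
prologue: push r5 → mem[0xd2]=0x81, sp=0xd2
body[0] sub  r2, r5, r5 → r2=0x00
body[1] mov  r2, r4 → r2=0xca
body[2] sub  r3, r1, r1 → r3=0x00
body[3] xor  r0, r3, r5 → r0=0x81
body[4] add  r2, r1, #41 → r2=0x40
body[5] mov  r4, #0xdf → r4=0xdf
body[6] sub  r5, r1, #40 → r5=0xef
body[7] mov  r1, r0 → r1=0x81
epilogue: pop r5=0x81, sp=0xd3
epilogue: pop r1=0x17, sp=0xd4
epilogue: pop r0=0xfb, sp=0xd5
r5 is callee-saved → restored

REG = 0x81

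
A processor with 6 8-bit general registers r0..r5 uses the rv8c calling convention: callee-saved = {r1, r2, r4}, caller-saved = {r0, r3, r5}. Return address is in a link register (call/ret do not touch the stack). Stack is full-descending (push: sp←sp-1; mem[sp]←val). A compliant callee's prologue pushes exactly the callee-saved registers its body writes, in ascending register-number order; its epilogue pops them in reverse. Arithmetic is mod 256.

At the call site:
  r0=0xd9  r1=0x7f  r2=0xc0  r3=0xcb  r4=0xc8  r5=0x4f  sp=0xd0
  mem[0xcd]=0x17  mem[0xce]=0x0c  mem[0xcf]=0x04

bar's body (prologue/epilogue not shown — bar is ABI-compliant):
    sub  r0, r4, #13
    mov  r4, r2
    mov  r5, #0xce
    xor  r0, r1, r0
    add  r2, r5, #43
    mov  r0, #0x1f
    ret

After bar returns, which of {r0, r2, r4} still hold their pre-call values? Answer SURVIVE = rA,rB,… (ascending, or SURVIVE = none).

prologue: push r2 → mem[0xcf]=0xc0, sp=0xcf
prologue: push r4 → mem[0xce]=0xc8, sp=0xce
body[0] sub  r0, r4, #13 → r0=0xbb
body[1] mov  r4, r2 → r4=0xc0
body[2] mov  r5, #0xce → r5=0xce
body[3] xor  r0, r1, r0 → r0=0xc4
body[4] add  r2, r5, #43 → r2=0xf9
body[5] mov  r0, #0x1f → r0=0x1f
epilogue: pop r4=0xc8, sp=0xcf
epilogue: pop r2=0xc0, sp=0xd0
r0: caller-saved, written=True
r2: callee-saved, written=True
r4: callee-saved, written=True

SURVIVE = r2,r4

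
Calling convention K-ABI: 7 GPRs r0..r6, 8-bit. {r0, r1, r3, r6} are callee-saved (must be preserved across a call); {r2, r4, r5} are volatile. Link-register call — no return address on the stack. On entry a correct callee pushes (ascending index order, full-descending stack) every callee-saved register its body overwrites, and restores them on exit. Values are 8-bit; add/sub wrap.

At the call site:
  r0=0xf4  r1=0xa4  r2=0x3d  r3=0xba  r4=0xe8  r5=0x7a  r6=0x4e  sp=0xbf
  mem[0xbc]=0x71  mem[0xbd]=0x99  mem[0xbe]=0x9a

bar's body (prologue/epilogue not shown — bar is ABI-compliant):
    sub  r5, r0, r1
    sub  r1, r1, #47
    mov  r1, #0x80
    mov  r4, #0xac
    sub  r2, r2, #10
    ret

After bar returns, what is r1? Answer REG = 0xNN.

prologue: push r1 -> mem[0xbe]=0xa4, sp=0xbe
body[0] sub  r5, r0, r1 -> r5=0x50
body[1] sub  r1, r1, #47 -> r1=0x75
body[2] mov  r1, #0x80 -> r1=0x80
body[3] mov  r4, #0xac -> r4=0xac
body[4] sub  r2, r2, #10 -> r2=0x33
epilogue: pop r1=0xa4, sp=0xbf
r1 is callee-saved -> restored

REG = 0xa4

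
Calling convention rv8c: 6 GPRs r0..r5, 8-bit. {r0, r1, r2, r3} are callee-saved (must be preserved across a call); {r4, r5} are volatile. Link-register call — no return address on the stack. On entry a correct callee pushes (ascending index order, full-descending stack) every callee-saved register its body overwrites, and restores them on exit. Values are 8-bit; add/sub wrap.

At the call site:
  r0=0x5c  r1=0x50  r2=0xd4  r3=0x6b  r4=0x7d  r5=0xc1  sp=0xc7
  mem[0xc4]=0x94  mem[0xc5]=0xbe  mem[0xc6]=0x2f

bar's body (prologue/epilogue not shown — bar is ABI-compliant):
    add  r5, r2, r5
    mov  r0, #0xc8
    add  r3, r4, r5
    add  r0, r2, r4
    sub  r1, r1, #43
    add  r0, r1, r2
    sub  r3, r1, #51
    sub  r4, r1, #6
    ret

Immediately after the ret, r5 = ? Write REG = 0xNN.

prologue: push r0 -> mem[0xc6]=0x5c, sp=0xc6
prologue: push r1 -> mem[0xc5]=0x50, sp=0xc5
prologue: push r3 -> mem[0xc4]=0x6b, sp=0xc4
body[0] add  r5, r2, r5 -> r5=0x95
body[1] mov  r0, #0xc8 -> r0=0xc8
body[2] add  r3, r4, r5 -> r3=0x12
body[3] add  r0, r2, r4 -> r0=0x51
body[4] sub  r1, r1, #43 -> r1=0x25
body[5] add  r0, r1, r2 -> r0=0xf9
body[6] sub  r3, r1, #51 -> r3=0xf2
body[7] sub  r4, r1, #6 -> r4=0x1f
epilogue: pop r3=0x6b, sp=0xc5
epilogue: pop r1=0x50, sp=0xc6
epilogue: pop r0=0x5c, sp=0xc7
r5 is caller-saved -> body value

REG = 0x95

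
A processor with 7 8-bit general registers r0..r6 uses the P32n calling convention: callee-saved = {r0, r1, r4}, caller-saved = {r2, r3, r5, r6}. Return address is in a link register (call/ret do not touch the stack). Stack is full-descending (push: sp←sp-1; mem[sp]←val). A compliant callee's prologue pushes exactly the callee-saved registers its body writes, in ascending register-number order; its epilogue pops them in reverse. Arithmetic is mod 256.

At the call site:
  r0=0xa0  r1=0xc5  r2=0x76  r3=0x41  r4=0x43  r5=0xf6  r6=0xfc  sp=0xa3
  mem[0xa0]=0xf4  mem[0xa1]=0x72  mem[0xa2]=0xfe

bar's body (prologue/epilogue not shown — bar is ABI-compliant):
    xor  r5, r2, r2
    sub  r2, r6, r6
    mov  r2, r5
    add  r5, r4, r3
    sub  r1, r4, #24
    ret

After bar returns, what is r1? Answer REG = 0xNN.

REG = 0xc5

prologue: push r1 -> mem[0xa2]=0xc5, sp=0xa2
body[0] xor  r5, r2, r2 -> r5=0x00
body[1] sub  r2, r6, r6 -> r2=0x00
body[2] mov  r2, r5 -> r2=0x00
body[3] add  r5, r4, r3 -> r5=0x84
body[4] sub  r1, r4, #24 -> r1=0x2b
epilogue: pop r1=0xc5, sp=0xa3
r1 is callee-saved -> restored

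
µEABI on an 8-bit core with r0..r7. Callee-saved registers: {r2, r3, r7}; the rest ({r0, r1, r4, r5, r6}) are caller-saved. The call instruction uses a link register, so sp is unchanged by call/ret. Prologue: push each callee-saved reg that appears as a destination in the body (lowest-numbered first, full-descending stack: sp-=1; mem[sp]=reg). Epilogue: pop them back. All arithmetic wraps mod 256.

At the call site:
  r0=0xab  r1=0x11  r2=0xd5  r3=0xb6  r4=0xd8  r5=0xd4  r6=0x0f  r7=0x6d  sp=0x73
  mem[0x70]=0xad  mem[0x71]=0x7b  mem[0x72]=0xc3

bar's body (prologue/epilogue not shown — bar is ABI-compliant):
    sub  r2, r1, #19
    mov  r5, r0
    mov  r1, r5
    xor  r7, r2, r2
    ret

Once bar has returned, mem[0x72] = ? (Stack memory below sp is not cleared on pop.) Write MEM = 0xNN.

MEM = 0xd5

prologue: push r2 → mem[0x72]=0xd5, sp=0x72
prologue: push r7 → mem[0x71]=0x6d, sp=0x71
body[0] sub  r2, r1, #19 → r2=0xfe
body[1] mov  r5, r0 → r5=0xab
body[2] mov  r1, r5 → r1=0xab
body[3] xor  r7, r2, r2 → r7=0x00
epilogue: pop r7=0x6d, sp=0x72
epilogue: pop r2=0xd5, sp=0x73
prologue pushed ['r2', 'r7'] at ['0x72', '0x71']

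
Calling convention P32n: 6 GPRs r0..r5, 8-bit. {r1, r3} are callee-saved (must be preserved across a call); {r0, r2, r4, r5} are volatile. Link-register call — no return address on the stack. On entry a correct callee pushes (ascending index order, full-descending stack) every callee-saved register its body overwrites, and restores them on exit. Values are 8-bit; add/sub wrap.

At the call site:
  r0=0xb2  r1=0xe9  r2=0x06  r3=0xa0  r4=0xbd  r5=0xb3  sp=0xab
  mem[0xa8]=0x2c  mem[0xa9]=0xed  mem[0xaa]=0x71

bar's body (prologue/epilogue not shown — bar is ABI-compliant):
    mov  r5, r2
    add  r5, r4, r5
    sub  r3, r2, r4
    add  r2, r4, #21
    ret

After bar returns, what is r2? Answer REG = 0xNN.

REG = 0xd2

prologue: push r3 -> mem[0xaa]=0xa0, sp=0xaa
body[0] mov  r5, r2 -> r5=0x06
body[1] add  r5, r4, r5 -> r5=0xc3
body[2] sub  r3, r2, r4 -> r3=0x49
body[3] add  r2, r4, #21 -> r2=0xd2
epilogue: pop r3=0xa0, sp=0xab
r2 is caller-saved -> body value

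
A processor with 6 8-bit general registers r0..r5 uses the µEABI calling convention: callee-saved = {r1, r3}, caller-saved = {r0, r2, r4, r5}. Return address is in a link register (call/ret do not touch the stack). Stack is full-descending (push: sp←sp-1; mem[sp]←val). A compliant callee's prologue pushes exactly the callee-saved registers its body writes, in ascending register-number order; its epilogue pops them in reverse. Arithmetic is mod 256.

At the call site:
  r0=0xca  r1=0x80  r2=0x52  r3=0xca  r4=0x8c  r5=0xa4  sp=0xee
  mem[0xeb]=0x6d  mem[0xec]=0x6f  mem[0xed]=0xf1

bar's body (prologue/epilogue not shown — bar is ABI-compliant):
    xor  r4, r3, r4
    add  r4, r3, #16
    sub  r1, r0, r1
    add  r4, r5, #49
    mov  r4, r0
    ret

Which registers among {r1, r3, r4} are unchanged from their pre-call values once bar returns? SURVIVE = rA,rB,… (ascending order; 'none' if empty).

prologue: push r1 -> mem[0xed]=0x80, sp=0xed
body[0] xor  r4, r3, r4 -> r4=0x46
body[1] add  r4, r3, #16 -> r4=0xda
body[2] sub  r1, r0, r1 -> r1=0x4a
body[3] add  r4, r5, #49 -> r4=0xd5
body[4] mov  r4, r0 -> r4=0xca
epilogue: pop r1=0x80, sp=0xee
r1: callee-saved, written=True
r3: callee-saved, written=False
r4: caller-saved, written=True

SURVIVE = r1,r3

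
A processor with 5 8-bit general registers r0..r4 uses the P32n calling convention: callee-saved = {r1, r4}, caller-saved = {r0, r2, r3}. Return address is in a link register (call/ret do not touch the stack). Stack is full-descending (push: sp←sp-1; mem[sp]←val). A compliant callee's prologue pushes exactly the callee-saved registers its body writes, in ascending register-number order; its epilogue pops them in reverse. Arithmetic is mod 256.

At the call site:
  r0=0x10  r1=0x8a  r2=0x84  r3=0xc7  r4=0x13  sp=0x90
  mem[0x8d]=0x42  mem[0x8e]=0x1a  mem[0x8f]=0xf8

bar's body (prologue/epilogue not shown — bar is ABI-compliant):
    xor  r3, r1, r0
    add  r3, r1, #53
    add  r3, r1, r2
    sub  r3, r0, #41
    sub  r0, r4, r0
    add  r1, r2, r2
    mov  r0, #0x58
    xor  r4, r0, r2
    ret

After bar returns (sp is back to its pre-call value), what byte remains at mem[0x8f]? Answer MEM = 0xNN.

MEM = 0x8a

prologue: push r1 → mem[0x8f]=0x8a, sp=0x8f
prologue: push r4 → mem[0x8e]=0x13, sp=0x8e
body[0] xor  r3, r1, r0 → r3=0x9a
body[1] add  r3, r1, #53 → r3=0xbf
body[2] add  r3, r1, r2 → r3=0x0e
body[3] sub  r3, r0, #41 → r3=0xe7
body[4] sub  r0, r4, r0 → r0=0x03
body[5] add  r1, r2, r2 → r1=0x08
body[6] mov  r0, #0x58 → r0=0x58
body[7] xor  r4, r0, r2 → r4=0xdc
epilogue: pop r4=0x13, sp=0x8f
epilogue: pop r1=0x8a, sp=0x90
prologue pushed ['r1', 'r4'] at ['0x8f', '0x8e']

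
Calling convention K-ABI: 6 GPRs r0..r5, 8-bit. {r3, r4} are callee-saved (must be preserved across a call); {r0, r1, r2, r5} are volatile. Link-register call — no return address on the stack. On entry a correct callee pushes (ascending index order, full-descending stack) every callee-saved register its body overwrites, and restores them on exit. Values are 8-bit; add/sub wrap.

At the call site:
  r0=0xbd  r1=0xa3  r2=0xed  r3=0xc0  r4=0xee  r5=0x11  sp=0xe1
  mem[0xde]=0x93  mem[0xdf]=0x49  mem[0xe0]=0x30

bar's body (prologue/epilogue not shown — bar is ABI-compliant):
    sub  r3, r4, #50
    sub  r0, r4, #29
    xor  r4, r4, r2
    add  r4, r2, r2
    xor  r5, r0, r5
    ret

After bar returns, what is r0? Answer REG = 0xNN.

REG = 0xd1

prologue: push r3 -> mem[0xe0]=0xc0, sp=0xe0
prologue: push r4 -> mem[0xdf]=0xee, sp=0xdf
body[0] sub  r3, r4, #50 -> r3=0xbc
body[1] sub  r0, r4, #29 -> r0=0xd1
body[2] xor  r4, r4, r2 -> r4=0x03
body[3] add  r4, r2, r2 -> r4=0xda
body[4] xor  r5, r0, r5 -> r5=0xc0
epilogue: pop r4=0xee, sp=0xe0
epilogue: pop r3=0xc0, sp=0xe1
r0 is caller-saved -> body value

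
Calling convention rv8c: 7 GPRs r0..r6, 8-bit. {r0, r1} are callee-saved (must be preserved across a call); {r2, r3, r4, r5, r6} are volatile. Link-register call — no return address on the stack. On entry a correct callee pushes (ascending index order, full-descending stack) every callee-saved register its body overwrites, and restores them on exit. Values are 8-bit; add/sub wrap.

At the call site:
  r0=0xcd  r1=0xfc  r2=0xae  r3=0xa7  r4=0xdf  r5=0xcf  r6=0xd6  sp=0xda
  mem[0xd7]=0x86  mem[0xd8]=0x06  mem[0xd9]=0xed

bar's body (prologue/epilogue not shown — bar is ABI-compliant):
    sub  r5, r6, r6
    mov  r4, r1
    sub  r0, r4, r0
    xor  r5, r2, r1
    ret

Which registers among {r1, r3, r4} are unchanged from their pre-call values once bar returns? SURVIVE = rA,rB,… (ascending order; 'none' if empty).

prologue: push r0 → mem[0xd9]=0xcd, sp=0xd9
body[0] sub  r5, r6, r6 → r5=0x00
body[1] mov  r4, r1 → r4=0xfc
body[2] sub  r0, r4, r0 → r0=0x2f
body[3] xor  r5, r2, r1 → r5=0x52
epilogue: pop r0=0xcd, sp=0xda
r1: callee-saved, written=False
r3: caller-saved, written=False
r4: caller-saved, written=True

SURVIVE = r1,r3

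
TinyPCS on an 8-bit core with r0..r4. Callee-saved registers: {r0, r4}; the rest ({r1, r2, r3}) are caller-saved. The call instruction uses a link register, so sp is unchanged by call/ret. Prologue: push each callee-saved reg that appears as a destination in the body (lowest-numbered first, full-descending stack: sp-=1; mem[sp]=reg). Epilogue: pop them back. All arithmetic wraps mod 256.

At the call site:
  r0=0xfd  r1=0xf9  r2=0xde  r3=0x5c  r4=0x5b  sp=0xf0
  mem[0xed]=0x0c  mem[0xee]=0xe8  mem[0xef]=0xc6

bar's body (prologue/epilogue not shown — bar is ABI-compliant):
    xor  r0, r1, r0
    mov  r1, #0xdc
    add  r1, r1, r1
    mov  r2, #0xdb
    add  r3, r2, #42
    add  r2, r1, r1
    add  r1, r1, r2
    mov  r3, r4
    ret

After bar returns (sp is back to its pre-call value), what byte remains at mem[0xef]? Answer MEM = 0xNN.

prologue: push r0 -> mem[0xef]=0xfd, sp=0xef
body[0] xor  r0, r1, r0 -> r0=0x04
body[1] mov  r1, #0xdc -> r1=0xdc
body[2] add  r1, r1, r1 -> r1=0xb8
body[3] mov  r2, #0xdb -> r2=0xdb
body[4] add  r3, r2, #42 -> r3=0x05
body[5] add  r2, r1, r1 -> r2=0x70
body[6] add  r1, r1, r2 -> r1=0x28
body[7] mov  r3, r4 -> r3=0x5b
epilogue: pop r0=0xfd, sp=0xf0
prologue pushed ['r0'] at ['0xef']

MEM = 0xfd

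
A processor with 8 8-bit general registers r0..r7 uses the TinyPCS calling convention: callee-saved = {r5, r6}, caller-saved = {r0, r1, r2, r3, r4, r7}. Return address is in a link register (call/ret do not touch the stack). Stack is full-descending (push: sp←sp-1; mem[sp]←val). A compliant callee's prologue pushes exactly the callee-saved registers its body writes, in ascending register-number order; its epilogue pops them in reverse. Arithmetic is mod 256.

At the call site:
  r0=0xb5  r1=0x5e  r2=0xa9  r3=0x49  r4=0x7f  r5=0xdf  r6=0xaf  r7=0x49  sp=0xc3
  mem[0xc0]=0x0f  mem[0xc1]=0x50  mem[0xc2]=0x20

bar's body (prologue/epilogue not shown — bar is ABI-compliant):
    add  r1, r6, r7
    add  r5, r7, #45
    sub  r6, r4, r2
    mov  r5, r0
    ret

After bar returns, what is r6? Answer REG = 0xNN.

prologue: push r5 -> mem[0xc2]=0xdf, sp=0xc2
prologue: push r6 -> mem[0xc1]=0xaf, sp=0xc1
body[0] add  r1, r6, r7 -> r1=0xf8
body[1] add  r5, r7, #45 -> r5=0x76
body[2] sub  r6, r4, r2 -> r6=0xd6
body[3] mov  r5, r0 -> r5=0xb5
epilogue: pop r6=0xaf, sp=0xc2
epilogue: pop r5=0xdf, sp=0xc3
r6 is callee-saved -> restored

REG = 0xaf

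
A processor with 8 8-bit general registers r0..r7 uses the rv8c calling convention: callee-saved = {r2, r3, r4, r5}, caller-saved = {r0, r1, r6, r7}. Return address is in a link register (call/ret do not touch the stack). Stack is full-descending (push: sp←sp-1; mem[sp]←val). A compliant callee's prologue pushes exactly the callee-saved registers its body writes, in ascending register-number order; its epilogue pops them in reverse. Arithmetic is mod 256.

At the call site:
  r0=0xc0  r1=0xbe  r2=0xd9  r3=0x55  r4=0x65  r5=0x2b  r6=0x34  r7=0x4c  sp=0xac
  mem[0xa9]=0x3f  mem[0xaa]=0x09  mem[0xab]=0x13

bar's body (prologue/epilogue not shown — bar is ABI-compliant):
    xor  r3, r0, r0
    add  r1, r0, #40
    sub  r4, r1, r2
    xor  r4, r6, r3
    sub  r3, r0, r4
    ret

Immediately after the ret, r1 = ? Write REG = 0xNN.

REG = 0xe8

prologue: push r3 -> mem[0xab]=0x55, sp=0xab
prologue: push r4 -> mem[0xaa]=0x65, sp=0xaa
body[0] xor  r3, r0, r0 -> r3=0x00
body[1] add  r1, r0, #40 -> r1=0xe8
body[2] sub  r4, r1, r2 -> r4=0x0f
body[3] xor  r4, r6, r3 -> r4=0x34
body[4] sub  r3, r0, r4 -> r3=0x8c
epilogue: pop r4=0x65, sp=0xab
epilogue: pop r3=0x55, sp=0xac
r1 is caller-saved -> body value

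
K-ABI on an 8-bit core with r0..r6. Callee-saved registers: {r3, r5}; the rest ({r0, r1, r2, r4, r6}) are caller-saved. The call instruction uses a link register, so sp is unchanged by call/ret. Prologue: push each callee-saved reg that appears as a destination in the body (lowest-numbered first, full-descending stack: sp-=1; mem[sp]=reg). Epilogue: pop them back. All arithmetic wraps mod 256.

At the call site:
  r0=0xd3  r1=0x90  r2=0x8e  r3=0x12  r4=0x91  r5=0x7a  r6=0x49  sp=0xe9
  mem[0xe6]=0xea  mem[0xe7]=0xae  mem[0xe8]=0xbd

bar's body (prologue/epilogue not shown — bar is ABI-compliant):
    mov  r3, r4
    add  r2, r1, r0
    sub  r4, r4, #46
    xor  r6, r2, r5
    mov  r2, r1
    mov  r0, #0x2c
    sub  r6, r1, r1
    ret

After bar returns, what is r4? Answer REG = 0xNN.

prologue: push r3 → mem[0xe8]=0x12, sp=0xe8
body[0] mov  r3, r4 → r3=0x91
body[1] add  r2, r1, r0 → r2=0x63
body[2] sub  r4, r4, #46 → r4=0x63
body[3] xor  r6, r2, r5 → r6=0x19
body[4] mov  r2, r1 → r2=0x90
body[5] mov  r0, #0x2c → r0=0x2c
body[6] sub  r6, r1, r1 → r6=0x00
epilogue: pop r3=0x12, sp=0xe9
r4 is caller-saved → body value

REG = 0x63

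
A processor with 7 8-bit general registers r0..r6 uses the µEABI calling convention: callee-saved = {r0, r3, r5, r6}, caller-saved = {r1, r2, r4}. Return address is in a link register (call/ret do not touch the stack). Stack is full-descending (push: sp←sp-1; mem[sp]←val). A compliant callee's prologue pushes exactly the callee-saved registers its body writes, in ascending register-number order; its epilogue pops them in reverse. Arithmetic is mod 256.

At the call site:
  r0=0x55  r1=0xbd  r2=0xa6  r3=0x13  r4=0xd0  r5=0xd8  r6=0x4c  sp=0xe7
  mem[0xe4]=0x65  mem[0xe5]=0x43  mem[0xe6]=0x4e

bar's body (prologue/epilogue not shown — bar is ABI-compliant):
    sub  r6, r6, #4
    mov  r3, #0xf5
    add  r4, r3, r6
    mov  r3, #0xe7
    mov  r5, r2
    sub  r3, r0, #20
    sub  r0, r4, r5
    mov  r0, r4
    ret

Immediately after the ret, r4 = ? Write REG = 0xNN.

REG = 0x3d

prologue: push r0 -> mem[0xe6]=0x55, sp=0xe6
prologue: push r3 -> mem[0xe5]=0x13, sp=0xe5
prologue: push r5 -> mem[0xe4]=0xd8, sp=0xe4
prologue: push r6 -> mem[0xe3]=0x4c, sp=0xe3
body[0] sub  r6, r6, #4 -> r6=0x48
body[1] mov  r3, #0xf5 -> r3=0xf5
body[2] add  r4, r3, r6 -> r4=0x3d
body[3] mov  r3, #0xe7 -> r3=0xe7
body[4] mov  r5, r2 -> r5=0xa6
body[5] sub  r3, r0, #20 -> r3=0x41
body[6] sub  r0, r4, r5 -> r0=0x97
body[7] mov  r0, r4 -> r0=0x3d
epilogue: pop r6=0x4c, sp=0xe4
epilogue: pop r5=0xd8, sp=0xe5
epilogue: pop r3=0x13, sp=0xe6
epilogue: pop r0=0x55, sp=0xe7
r4 is caller-saved -> body value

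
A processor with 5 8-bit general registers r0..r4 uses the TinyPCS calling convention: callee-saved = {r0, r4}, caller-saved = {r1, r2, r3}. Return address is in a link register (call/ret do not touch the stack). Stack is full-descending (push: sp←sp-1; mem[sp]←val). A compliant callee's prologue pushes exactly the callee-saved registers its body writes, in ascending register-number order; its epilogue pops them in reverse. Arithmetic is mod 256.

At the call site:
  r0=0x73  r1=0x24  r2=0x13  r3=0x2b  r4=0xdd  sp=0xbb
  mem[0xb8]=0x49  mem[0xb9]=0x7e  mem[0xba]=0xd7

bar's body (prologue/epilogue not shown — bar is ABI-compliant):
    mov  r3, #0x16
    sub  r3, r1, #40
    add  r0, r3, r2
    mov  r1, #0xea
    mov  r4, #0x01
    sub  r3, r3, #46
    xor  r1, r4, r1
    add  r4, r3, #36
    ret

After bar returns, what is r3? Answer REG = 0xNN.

prologue: push r0 → mem[0xba]=0x73, sp=0xba
prologue: push r4 → mem[0xb9]=0xdd, sp=0xb9
body[0] mov  r3, #0x16 → r3=0x16
body[1] sub  r3, r1, #40 → r3=0xfc
body[2] add  r0, r3, r2 → r0=0x0f
body[3] mov  r1, #0xea → r1=0xea
body[4] mov  r4, #0x01 → r4=0x01
body[5] sub  r3, r3, #46 → r3=0xce
body[6] xor  r1, r4, r1 → r1=0xeb
body[7] add  r4, r3, #36 → r4=0xf2
epilogue: pop r4=0xdd, sp=0xba
epilogue: pop r0=0x73, sp=0xbb
r3 is caller-saved → body value

REG = 0xce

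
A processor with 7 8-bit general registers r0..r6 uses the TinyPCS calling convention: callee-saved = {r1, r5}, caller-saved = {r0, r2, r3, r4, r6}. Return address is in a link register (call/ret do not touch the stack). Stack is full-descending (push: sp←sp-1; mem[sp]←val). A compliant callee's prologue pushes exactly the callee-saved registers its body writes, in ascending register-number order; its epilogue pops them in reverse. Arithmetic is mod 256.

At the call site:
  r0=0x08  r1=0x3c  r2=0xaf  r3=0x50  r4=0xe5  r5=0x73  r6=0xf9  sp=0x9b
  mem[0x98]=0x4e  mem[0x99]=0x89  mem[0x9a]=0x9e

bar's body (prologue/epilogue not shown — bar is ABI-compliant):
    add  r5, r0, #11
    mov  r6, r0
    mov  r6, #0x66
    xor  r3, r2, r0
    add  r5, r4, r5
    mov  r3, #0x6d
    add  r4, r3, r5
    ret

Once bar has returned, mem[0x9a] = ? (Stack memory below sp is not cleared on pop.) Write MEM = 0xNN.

prologue: push r5 → mem[0x9a]=0x73, sp=0x9a
body[0] add  r5, r0, #11 → r5=0x13
body[1] mov  r6, r0 → r6=0x08
body[2] mov  r6, #0x66 → r6=0x66
body[3] xor  r3, r2, r0 → r3=0xa7
body[4] add  r5, r4, r5 → r5=0xf8
body[5] mov  r3, #0x6d → r3=0x6d
body[6] add  r4, r3, r5 → r4=0x65
epilogue: pop r5=0x73, sp=0x9b
prologue pushed ['r5'] at ['0x9a']

MEM = 0x73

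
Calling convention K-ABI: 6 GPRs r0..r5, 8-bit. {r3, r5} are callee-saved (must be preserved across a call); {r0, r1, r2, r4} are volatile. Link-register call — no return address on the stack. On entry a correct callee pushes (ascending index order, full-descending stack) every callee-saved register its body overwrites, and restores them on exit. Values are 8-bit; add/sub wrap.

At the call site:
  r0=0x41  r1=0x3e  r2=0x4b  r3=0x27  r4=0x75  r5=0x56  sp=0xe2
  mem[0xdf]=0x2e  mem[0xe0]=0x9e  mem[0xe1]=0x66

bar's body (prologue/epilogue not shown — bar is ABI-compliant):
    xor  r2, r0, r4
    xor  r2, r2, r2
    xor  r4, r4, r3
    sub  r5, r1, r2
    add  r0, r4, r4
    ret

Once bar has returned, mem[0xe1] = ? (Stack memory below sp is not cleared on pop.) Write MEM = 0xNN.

prologue: push r5 -> mem[0xe1]=0x56, sp=0xe1
body[0] xor  r2, r0, r4 -> r2=0x34
body[1] xor  r2, r2, r2 -> r2=0x00
body[2] xor  r4, r4, r3 -> r4=0x52
body[3] sub  r5, r1, r2 -> r5=0x3e
body[4] add  r0, r4, r4 -> r0=0xa4
epilogue: pop r5=0x56, sp=0xe2
prologue pushed ['r5'] at ['0xe1']

MEM = 0x56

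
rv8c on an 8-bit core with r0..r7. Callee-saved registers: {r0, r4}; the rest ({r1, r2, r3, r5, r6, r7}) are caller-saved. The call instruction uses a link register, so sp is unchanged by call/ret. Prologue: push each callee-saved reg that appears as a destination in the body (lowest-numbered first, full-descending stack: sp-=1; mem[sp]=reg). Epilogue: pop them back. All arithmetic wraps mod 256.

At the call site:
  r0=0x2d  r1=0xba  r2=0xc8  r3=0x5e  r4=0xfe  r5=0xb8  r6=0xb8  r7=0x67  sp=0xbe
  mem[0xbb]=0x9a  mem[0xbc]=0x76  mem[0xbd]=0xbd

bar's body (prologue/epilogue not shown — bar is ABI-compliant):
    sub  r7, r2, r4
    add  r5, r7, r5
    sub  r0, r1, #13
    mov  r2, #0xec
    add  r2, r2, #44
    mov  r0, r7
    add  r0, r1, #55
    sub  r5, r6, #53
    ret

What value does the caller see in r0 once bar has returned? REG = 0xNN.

prologue: push r0 -> mem[0xbd]=0x2d, sp=0xbd
body[0] sub  r7, r2, r4 -> r7=0xca
body[1] add  r5, r7, r5 -> r5=0x82
body[2] sub  r0, r1, #13 -> r0=0xad
body[3] mov  r2, #0xec -> r2=0xec
body[4] add  r2, r2, #44 -> r2=0x18
body[5] mov  r0, r7 -> r0=0xca
body[6] add  r0, r1, #55 -> r0=0xf1
body[7] sub  r5, r6, #53 -> r5=0x83
epilogue: pop r0=0x2d, sp=0xbe
r0 is callee-saved -> restored

REG = 0x2d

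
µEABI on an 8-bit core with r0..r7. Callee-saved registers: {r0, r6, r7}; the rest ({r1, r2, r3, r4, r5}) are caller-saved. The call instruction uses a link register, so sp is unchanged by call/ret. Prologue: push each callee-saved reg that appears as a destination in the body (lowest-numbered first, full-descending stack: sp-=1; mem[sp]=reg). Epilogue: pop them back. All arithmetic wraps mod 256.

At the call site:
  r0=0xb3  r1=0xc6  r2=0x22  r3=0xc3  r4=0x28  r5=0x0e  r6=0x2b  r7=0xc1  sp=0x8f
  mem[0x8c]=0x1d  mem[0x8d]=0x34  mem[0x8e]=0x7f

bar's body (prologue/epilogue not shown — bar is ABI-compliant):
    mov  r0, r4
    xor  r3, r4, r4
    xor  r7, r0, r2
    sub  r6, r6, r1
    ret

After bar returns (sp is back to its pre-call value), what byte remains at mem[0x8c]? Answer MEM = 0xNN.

prologue: push r0 → mem[0x8e]=0xb3, sp=0x8e
prologue: push r6 → mem[0x8d]=0x2b, sp=0x8d
prologue: push r7 → mem[0x8c]=0xc1, sp=0x8c
body[0] mov  r0, r4 → r0=0x28
body[1] xor  r3, r4, r4 → r3=0x00
body[2] xor  r7, r0, r2 → r7=0x0a
body[3] sub  r6, r6, r1 → r6=0x65
epilogue: pop r7=0xc1, sp=0x8d
epilogue: pop r6=0x2b, sp=0x8e
epilogue: pop r0=0xb3, sp=0x8f
prologue pushed ['r0', 'r6', 'r7'] at ['0x8e', '0x8d', '0x8c']

MEM = 0xc1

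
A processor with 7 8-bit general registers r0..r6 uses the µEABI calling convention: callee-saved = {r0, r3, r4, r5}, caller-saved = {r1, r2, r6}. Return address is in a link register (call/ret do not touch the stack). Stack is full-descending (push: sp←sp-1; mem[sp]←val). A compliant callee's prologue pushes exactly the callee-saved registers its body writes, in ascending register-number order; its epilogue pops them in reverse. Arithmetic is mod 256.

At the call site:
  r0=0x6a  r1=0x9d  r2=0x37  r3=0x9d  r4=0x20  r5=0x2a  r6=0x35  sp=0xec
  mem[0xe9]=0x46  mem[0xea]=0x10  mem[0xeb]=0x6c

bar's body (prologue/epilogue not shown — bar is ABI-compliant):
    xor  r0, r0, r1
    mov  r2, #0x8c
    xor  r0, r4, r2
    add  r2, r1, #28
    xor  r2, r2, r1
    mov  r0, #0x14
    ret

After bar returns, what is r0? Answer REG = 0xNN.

REG = 0x6a

prologue: push r0 -> mem[0xeb]=0x6a, sp=0xeb
body[0] xor  r0, r0, r1 -> r0=0xf7
body[1] mov  r2, #0x8c -> r2=0x8c
body[2] xor  r0, r4, r2 -> r0=0xac
body[3] add  r2, r1, #28 -> r2=0xb9
body[4] xor  r2, r2, r1 -> r2=0x24
body[5] mov  r0, #0x14 -> r0=0x14
epilogue: pop r0=0x6a, sp=0xec
r0 is callee-saved -> restored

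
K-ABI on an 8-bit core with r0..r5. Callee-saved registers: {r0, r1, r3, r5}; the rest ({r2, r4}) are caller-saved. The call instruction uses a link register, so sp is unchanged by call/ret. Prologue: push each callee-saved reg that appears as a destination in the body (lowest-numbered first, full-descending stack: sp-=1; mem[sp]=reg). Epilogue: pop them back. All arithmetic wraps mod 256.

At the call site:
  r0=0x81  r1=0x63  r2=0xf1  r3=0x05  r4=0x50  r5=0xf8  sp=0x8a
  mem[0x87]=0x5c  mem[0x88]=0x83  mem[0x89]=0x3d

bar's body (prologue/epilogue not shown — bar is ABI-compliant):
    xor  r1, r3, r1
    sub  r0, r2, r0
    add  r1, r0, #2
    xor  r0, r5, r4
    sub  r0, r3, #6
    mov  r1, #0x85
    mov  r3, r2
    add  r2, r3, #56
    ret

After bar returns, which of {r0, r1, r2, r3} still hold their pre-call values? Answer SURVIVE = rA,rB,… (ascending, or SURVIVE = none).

SURVIVE = r0,r1,r3

prologue: push r0 → mem[0x89]=0x81, sp=0x89
prologue: push r1 → mem[0x88]=0x63, sp=0x88
prologue: push r3 → mem[0x87]=0x05, sp=0x87
body[0] xor  r1, r3, r1 → r1=0x66
body[1] sub  r0, r2, r0 → r0=0x70
body[2] add  r1, r0, #2 → r1=0x72
body[3] xor  r0, r5, r4 → r0=0xa8
body[4] sub  r0, r3, #6 → r0=0xff
body[5] mov  r1, #0x85 → r1=0x85
body[6] mov  r3, r2 → r3=0xf1
body[7] add  r2, r3, #56 → r2=0x29
epilogue: pop r3=0x05, sp=0x88
epilogue: pop r1=0x63, sp=0x89
epilogue: pop r0=0x81, sp=0x8a
r0: callee-saved, written=True
r1: callee-saved, written=True
r2: caller-saved, written=True
r3: callee-saved, written=True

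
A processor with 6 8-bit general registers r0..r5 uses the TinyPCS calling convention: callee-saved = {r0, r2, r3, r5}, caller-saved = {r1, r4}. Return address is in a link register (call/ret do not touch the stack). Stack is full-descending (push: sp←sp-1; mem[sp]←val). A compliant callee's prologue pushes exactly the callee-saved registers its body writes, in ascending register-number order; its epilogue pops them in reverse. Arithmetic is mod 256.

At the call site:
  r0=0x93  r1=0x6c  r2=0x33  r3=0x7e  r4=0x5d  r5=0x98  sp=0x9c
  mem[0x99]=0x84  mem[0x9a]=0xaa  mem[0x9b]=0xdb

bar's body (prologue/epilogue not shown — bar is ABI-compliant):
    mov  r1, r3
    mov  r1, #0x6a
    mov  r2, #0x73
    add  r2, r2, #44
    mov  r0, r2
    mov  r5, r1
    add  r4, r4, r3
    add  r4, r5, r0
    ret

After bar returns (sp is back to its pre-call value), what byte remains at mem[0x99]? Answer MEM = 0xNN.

MEM = 0x98

prologue: push r0 -> mem[0x9b]=0x93, sp=0x9b
prologue: push r2 -> mem[0x9a]=0x33, sp=0x9a
prologue: push r5 -> mem[0x99]=0x98, sp=0x99
body[0] mov  r1, r3 -> r1=0x7e
body[1] mov  r1, #0x6a -> r1=0x6a
body[2] mov  r2, #0x73 -> r2=0x73
body[3] add  r2, r2, #44 -> r2=0x9f
body[4] mov  r0, r2 -> r0=0x9f
body[5] mov  r5, r1 -> r5=0x6a
body[6] add  r4, r4, r3 -> r4=0xdb
body[7] add  r4, r5, r0 -> r4=0x09
epilogue: pop r5=0x98, sp=0x9a
epilogue: pop r2=0x33, sp=0x9b
epilogue: pop r0=0x93, sp=0x9c
prologue pushed ['r0', 'r2', 'r5'] at ['0x9b', '0x9a', '0x99']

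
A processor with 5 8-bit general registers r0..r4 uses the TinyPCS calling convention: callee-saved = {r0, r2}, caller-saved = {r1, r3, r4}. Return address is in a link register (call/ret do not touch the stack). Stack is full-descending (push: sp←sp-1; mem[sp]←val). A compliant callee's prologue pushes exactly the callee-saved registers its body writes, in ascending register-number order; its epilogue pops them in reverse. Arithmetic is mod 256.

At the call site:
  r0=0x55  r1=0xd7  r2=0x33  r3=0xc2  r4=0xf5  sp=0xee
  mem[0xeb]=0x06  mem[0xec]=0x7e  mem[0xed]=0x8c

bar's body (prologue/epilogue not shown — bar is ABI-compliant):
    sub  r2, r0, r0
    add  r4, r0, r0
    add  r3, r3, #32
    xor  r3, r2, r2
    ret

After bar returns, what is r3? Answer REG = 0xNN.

prologue: push r2 → mem[0xed]=0x33, sp=0xed
body[0] sub  r2, r0, r0 → r2=0x00
body[1] add  r4, r0, r0 → r4=0xaa
body[2] add  r3, r3, #32 → r3=0xe2
body[3] xor  r3, r2, r2 → r3=0x00
epilogue: pop r2=0x33, sp=0xee
r3 is caller-saved → body value

REG = 0x00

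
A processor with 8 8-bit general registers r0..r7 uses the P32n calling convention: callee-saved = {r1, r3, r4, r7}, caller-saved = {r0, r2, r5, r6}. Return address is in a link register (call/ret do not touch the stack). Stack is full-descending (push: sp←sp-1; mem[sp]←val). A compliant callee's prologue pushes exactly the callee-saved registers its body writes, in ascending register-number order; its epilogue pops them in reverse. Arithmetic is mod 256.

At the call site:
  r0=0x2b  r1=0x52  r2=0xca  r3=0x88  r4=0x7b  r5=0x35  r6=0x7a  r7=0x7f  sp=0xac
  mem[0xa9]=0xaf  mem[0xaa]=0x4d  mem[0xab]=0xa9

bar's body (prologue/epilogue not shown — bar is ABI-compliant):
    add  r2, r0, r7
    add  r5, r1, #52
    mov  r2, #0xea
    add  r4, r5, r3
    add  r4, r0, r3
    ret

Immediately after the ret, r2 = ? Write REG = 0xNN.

prologue: push r4 -> mem[0xab]=0x7b, sp=0xab
body[0] add  r2, r0, r7 -> r2=0xaa
body[1] add  r5, r1, #52 -> r5=0x86
body[2] mov  r2, #0xea -> r2=0xea
body[3] add  r4, r5, r3 -> r4=0x0e
body[4] add  r4, r0, r3 -> r4=0xb3
epilogue: pop r4=0x7b, sp=0xac
r2 is caller-saved -> body value

REG = 0xea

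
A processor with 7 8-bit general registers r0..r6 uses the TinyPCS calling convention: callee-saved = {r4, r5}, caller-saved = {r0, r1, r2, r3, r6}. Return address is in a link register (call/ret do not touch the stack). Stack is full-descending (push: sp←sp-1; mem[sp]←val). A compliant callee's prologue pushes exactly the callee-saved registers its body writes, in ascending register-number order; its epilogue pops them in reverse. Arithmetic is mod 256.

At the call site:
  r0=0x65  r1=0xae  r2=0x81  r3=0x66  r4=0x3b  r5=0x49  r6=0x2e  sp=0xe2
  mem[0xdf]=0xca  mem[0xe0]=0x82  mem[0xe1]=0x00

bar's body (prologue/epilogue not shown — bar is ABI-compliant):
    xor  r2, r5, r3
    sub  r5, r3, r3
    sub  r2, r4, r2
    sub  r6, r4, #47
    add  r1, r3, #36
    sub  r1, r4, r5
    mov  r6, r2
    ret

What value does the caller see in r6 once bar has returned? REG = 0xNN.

prologue: push r5 -> mem[0xe1]=0x49, sp=0xe1
body[0] xor  r2, r5, r3 -> r2=0x2f
body[1] sub  r5, r3, r3 -> r5=0x00
body[2] sub  r2, r4, r2 -> r2=0x0c
body[3] sub  r6, r4, #47 -> r6=0x0c
body[4] add  r1, r3, #36 -> r1=0x8a
body[5] sub  r1, r4, r5 -> r1=0x3b
body[6] mov  r6, r2 -> r6=0x0c
epilogue: pop r5=0x49, sp=0xe2
r6 is caller-saved -> body value

REG = 0x0c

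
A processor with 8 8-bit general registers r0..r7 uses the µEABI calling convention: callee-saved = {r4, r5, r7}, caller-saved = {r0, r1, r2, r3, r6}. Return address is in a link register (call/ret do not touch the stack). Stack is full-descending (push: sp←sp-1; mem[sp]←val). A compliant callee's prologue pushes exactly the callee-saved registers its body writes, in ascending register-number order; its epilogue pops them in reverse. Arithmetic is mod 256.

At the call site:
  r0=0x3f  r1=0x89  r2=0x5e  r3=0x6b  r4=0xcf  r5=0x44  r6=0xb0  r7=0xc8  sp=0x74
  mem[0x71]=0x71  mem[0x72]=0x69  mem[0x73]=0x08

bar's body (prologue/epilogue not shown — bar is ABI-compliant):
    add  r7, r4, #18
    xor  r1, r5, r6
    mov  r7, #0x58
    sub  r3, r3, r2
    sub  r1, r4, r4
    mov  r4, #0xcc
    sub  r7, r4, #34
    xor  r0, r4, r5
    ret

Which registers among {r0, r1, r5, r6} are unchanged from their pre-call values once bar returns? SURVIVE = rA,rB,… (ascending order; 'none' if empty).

prologue: push r4 → mem[0x73]=0xcf, sp=0x73
prologue: push r7 → mem[0x72]=0xc8, sp=0x72
body[0] add  r7, r4, #18 → r7=0xe1
body[1] xor  r1, r5, r6 → r1=0xf4
body[2] mov  r7, #0x58 → r7=0x58
body[3] sub  r3, r3, r2 → r3=0x0d
body[4] sub  r1, r4, r4 → r1=0x00
body[5] mov  r4, #0xcc → r4=0xcc
body[6] sub  r7, r4, #34 → r7=0xaa
body[7] xor  r0, r4, r5 → r0=0x88
epilogue: pop r7=0xc8, sp=0x73
epilogue: pop r4=0xcf, sp=0x74
r0: caller-saved, written=True
r1: caller-saved, written=True
r5: callee-saved, written=False
r6: caller-saved, written=False

SURVIVE = r5,r6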